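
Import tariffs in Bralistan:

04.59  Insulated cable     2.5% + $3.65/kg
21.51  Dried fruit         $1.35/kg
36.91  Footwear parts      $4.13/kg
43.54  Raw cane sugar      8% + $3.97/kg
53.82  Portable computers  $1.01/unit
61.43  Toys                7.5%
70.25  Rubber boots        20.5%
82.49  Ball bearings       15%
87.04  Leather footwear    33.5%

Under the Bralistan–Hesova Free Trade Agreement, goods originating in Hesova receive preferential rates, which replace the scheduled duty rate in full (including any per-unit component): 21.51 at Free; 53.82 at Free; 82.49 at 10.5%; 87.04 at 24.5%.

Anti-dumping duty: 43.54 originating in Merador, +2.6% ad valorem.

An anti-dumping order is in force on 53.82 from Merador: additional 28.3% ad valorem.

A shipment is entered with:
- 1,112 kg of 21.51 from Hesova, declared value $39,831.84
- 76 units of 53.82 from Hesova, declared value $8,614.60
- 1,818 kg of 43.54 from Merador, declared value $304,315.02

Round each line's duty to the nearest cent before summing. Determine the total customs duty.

$39,474.85

Line 1 (21.51, Hesova, 1,112 kg, $39,831.84):
Base rate for 21.51 is $1.35/kg.
Origin Hesova qualifies under the Bralistan–Hesova agreement and 21.51 is covered: preferential rate Free applies instead.
Duty = $39,831.84 × 0% = $0.00.
Line 2 (53.82, Hesova, 76 units, $8,614.60):
Base rate for 53.82 is $1.01/unit.
Origin Hesova qualifies under the Bralistan–Hesova agreement and 53.82 is covered: preferential rate Free applies instead.
The additional-duty order on 53.82 targets Merador, not Hesova; it does not apply.
Duty = $8,614.60 × 0% = $0.00.
Line 3 (43.54, Merador, 1,818 kg, $304,315.02):
Base rate for 43.54 is 8% + $3.97/kg.
Additional duty on 43.54 from Merador: +2.6%. Applied ad valorem rate: 8% + 2.6% = 10.6%.
Duty = $304,315.02 × 10.6% + 1,818 × $3.97 = $39,474.85.
Total = $0.00 + $0.00 + $39,474.85 = $39,474.85.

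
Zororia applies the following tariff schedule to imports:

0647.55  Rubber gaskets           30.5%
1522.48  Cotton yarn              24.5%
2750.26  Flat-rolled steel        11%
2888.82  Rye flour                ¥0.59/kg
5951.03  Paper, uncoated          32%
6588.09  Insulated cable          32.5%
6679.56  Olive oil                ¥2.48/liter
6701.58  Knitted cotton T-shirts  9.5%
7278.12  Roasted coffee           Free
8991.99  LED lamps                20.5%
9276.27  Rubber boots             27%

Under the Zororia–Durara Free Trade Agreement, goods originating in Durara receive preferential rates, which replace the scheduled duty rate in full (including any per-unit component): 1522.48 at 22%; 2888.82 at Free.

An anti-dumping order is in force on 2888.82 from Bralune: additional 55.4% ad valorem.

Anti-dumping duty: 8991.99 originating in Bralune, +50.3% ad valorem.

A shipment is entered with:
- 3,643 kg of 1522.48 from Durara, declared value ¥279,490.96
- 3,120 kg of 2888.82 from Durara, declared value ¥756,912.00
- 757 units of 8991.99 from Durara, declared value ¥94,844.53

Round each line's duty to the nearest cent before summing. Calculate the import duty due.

¥80,931.14

Line 1 (1522.48, Durara, 3,643 kg, ¥279,490.96):
Base rate for 1522.48 is 24.5%.
Origin Durara qualifies under the Zororia–Durara agreement and 1522.48 is covered: preferential rate 22% applies instead.
Duty = ¥279,490.96 × 22% = ¥61,488.01.
Line 2 (2888.82, Durara, 3,120 kg, ¥756,912.00):
Base rate for 2888.82 is ¥0.59/kg.
Origin Durara qualifies under the Zororia–Durara agreement and 2888.82 is covered: preferential rate Free applies instead.
The additional-duty order on 2888.82 targets Bralune, not Durara; it does not apply.
Duty = ¥756,912.00 × 0% = ¥0.00.
Line 3 (8991.99, Durara, 757 units, ¥94,844.53):
Base rate for 8991.99 is 20.5%.
Origin Durara is the FTA partner but 8991.99 is not on the preference list; base rate stands.
The additional-duty order on 8991.99 targets Bralune, not Durara; it does not apply.
Duty = ¥94,844.53 × 20.5% = ¥19,443.13.
Total = ¥61,488.01 + ¥0.00 + ¥19,443.13 = ¥80,931.14.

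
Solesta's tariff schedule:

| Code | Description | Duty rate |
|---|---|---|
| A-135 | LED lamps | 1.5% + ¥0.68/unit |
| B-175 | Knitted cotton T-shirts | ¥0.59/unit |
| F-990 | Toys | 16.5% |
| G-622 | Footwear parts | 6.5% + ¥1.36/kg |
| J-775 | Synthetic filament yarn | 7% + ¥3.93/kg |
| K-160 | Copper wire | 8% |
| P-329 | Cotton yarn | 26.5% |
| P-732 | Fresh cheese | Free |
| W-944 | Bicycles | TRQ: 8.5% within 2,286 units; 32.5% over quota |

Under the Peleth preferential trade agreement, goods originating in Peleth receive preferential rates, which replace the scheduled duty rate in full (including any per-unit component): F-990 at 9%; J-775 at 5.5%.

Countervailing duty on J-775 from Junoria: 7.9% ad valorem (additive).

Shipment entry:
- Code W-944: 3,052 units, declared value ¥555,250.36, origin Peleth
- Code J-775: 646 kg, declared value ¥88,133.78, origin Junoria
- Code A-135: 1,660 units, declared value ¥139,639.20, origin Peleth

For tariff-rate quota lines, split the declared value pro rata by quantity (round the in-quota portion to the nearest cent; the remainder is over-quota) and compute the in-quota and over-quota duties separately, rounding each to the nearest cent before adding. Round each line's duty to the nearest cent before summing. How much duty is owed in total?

Line 1 (W-944, Peleth, 3,052 units, ¥555,250.36):
Code W-944 is under a tariff-rate quota (threshold 2,286 units). In-quota: 2,286 units at 8.5%; over-quota: 766 units at 32.5%.
Pro-rata value split: in-quota = ¥555,250.36 × 2,286/3,052 = ¥415,891.98; over-quota = ¥555,250.36 − ¥415,891.98 = ¥139,358.38.
In-quota duty = ¥415,891.98 × 8.5% = ¥35,350.82. Over-quota duty = ¥139,358.38 × 32.5% = ¥45,291.47.
Line duty = ¥35,350.82 + ¥45,291.47 = ¥80,642.29.
Line 2 (J-775, Junoria, 646 kg, ¥88,133.78):
Base rate for J-775 is 7% + ¥3.93/kg.
J-775 has an FTA preferential rate, but origin Junoria is not Peleth; base rate stands.
Additional duty on J-775 from Junoria: +7.9%. Applied ad valorem rate: 7% + 7.9% = 14.9%.
Duty = ¥88,133.78 × 14.9% + 646 × ¥3.93 = ¥15,670.71.
Line 3 (A-135, Peleth, 1,660 units, ¥139,639.20):
Base rate for A-135 is 1.5% + ¥0.68/unit.
Origin Peleth is the FTA partner but A-135 is not on the preference list; base rate stands.
Duty = ¥139,639.20 × 1.5% + 1,660 × ¥0.68 = ¥3,223.39.
Total = ¥80,642.29 + ¥15,670.71 + ¥3,223.39 = ¥99,536.39.

¥99,536.39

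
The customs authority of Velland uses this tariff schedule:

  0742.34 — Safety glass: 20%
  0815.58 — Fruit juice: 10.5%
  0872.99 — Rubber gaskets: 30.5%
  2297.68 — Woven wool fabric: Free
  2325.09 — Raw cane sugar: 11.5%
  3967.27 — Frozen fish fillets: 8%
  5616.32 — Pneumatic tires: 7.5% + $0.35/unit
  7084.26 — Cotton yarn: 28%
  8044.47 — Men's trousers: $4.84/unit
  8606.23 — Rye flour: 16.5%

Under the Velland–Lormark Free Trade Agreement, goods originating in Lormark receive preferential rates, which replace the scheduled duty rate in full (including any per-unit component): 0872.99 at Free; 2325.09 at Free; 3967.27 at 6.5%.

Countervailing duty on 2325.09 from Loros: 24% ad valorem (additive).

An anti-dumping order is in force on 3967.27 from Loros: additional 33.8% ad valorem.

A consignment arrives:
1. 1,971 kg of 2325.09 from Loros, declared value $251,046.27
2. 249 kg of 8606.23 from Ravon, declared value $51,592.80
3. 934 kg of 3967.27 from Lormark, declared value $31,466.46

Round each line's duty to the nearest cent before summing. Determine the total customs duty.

Line 1 (2325.09, Loros, 1,971 kg, $251,046.27):
Base rate for 2325.09 is 11.5%.
2325.09 has an FTA preferential rate, but origin Loros is not Lormark; base rate stands.
Additional duty on 2325.09 from Loros: +24%. Applied ad valorem rate: 11.5% + 24% = 35.5%.
Duty = $251,046.27 × 35.5% = $89,121.43.
Line 2 (8606.23, Ravon, 249 kg, $51,592.80):
Base rate for 8606.23 is 16.5%.
Duty = $51,592.80 × 16.5% = $8,512.81.
Line 3 (3967.27, Lormark, 934 kg, $31,466.46):
Base rate for 3967.27 is 8%.
Origin Lormark qualifies under the Velland–Lormark agreement and 3967.27 is covered: preferential rate 6.5% applies instead.
The additional-duty order on 3967.27 targets Loros, not Lormark; it does not apply.
Duty = $31,466.46 × 6.5% = $2,045.32.
Total = $89,121.43 + $8,512.81 + $2,045.32 = $99,679.56.

$99,679.56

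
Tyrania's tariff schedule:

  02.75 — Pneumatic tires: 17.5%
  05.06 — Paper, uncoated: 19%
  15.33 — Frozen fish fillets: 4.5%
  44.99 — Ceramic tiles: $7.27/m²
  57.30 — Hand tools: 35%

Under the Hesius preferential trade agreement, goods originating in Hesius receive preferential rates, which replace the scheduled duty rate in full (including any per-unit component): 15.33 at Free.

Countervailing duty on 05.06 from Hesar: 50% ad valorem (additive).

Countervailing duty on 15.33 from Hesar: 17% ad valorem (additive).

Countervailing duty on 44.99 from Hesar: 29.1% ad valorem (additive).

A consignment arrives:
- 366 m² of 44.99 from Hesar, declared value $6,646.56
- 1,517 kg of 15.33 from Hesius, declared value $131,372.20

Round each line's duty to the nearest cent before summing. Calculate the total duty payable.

$4,594.97

Line 1 (44.99, Hesar, 366 m², $6,646.56):
Base rate for 44.99 is $7.27/m².
Additional duty on 44.99 from Hesar: +29.1% ad valorem. Applied ad valorem rate = 29.1%.
Duty = $6,646.56 × 29.1% + 366 × $7.27 = $4,594.97.
Line 2 (15.33, Hesius, 1,517 kg, $131,372.20):
Base rate for 15.33 is 4.5%.
Origin Hesius qualifies under the Tyrania–Hesius agreement and 15.33 is covered: preferential rate Free applies instead.
The additional-duty order on 15.33 targets Hesar, not Hesius; it does not apply.
Duty = $131,372.20 × 0% = $0.00.
Total = $4,594.97 + $0.00 = $4,594.97.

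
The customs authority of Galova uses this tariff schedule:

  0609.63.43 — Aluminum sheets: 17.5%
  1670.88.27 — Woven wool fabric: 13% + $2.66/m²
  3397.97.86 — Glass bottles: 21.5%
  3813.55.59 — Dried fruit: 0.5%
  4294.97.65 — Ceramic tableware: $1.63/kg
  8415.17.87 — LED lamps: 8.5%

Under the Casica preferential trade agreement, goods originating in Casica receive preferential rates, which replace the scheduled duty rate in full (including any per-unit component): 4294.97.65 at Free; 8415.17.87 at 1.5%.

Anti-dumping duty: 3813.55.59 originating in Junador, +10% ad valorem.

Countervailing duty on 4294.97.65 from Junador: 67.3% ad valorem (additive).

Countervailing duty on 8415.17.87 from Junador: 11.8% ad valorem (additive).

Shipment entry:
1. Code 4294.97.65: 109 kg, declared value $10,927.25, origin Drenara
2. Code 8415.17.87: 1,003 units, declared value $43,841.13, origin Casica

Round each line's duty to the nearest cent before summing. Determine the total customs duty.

Line 1 (4294.97.65, Drenara, 109 kg, $10,927.25):
Base rate for 4294.97.65 is $1.63/kg.
4294.97.65 has an FTA preferential rate, but origin Drenara is not Casica; base rate stands.
The additional-duty order on 4294.97.65 targets Junador, not Drenara; it does not apply.
Duty = 109 × $1.63 = $177.67.
Line 2 (8415.17.87, Casica, 1,003 units, $43,841.13):
Base rate for 8415.17.87 is 8.5%.
Origin Casica qualifies under the Galova–Casica agreement and 8415.17.87 is covered: preferential rate 1.5% applies instead.
The additional-duty order on 8415.17.87 targets Junador, not Casica; it does not apply.
Duty = $43,841.13 × 1.5% = $657.62.
Total = $177.67 + $657.62 = $835.29.

$835.29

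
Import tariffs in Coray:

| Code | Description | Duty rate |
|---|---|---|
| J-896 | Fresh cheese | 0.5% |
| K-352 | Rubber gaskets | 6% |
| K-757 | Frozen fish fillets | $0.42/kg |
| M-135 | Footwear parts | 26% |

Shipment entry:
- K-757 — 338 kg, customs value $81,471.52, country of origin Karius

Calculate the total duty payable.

$141.96

Line 1 (K-757, Karius, 338 kg, $81,471.52):
Base rate for K-757 is $0.42/kg.
Duty = 338 × $0.42 = $141.96.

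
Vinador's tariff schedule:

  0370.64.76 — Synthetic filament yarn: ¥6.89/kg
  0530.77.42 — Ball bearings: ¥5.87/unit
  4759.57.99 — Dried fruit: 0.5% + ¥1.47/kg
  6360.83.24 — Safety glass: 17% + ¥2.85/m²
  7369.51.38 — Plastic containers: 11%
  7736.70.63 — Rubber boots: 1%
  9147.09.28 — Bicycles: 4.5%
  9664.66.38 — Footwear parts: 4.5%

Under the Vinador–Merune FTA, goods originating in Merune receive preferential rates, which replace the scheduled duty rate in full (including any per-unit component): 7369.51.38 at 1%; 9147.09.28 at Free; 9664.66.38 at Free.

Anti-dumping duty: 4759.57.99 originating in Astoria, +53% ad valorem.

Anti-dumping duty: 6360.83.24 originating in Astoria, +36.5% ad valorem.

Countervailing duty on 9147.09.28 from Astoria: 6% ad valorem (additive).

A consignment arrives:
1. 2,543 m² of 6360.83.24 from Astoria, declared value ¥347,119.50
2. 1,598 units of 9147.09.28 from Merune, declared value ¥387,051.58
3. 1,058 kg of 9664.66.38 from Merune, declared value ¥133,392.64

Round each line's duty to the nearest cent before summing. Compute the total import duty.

Line 1 (6360.83.24, Astoria, 2,543 m², ¥347,119.50):
Base rate for 6360.83.24 is 17% + ¥2.85/m².
Additional duty on 6360.83.24 from Astoria: +36.5%. Applied ad valorem rate: 17% + 36.5% = 53.5%.
Duty = ¥347,119.50 × 53.5% + 2,543 × ¥2.85 = ¥192,956.48.
Line 2 (9147.09.28, Merune, 1,598 units, ¥387,051.58):
Base rate for 9147.09.28 is 4.5%.
Origin Merune qualifies under the Vinador–Merune agreement and 9147.09.28 is covered: preferential rate Free applies instead.
The additional-duty order on 9147.09.28 targets Astoria, not Merune; it does not apply.
Duty = ¥387,051.58 × 0% = ¥0.00.
Line 3 (9664.66.38, Merune, 1,058 kg, ¥133,392.64):
Base rate for 9664.66.38 is 4.5%.
Origin Merune qualifies under the Vinador–Merune agreement and 9664.66.38 is covered: preferential rate Free applies instead.
Duty = ¥133,392.64 × 0% = ¥0.00.
Total = ¥192,956.48 + ¥0.00 + ¥0.00 = ¥192,956.48.

¥192,956.48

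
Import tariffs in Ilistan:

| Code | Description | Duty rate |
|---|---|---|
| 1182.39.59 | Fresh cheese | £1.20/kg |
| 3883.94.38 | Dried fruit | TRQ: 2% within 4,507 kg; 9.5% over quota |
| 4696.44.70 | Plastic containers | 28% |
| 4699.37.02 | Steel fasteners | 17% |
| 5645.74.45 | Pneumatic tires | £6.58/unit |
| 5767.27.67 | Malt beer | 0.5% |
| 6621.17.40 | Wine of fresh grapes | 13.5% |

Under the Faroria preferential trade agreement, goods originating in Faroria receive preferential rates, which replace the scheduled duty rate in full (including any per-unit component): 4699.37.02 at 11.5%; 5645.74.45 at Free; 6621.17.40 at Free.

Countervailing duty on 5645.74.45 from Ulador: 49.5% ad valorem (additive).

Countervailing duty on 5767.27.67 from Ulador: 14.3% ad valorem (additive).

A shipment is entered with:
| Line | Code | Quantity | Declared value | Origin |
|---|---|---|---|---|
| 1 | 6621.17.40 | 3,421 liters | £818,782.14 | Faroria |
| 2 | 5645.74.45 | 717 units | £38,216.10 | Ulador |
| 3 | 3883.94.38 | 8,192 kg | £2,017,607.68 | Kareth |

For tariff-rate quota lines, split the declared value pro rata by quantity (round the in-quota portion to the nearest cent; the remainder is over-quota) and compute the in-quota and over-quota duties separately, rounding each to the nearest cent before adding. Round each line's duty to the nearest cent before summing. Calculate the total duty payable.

Line 1 (6621.17.40, Faroria, 3,421 liters, £818,782.14):
Base rate for 6621.17.40 is 13.5%.
Origin Faroria qualifies under the Ilistan–Faroria agreement and 6621.17.40 is covered: preferential rate Free applies instead.
Duty = £818,782.14 × 0% = £0.00.
Line 2 (5645.74.45, Ulador, 717 units, £38,216.10):
Base rate for 5645.74.45 is £6.58/unit.
5645.74.45 has an FTA preferential rate, but origin Ulador is not Faroria; base rate stands.
Additional duty on 5645.74.45 from Ulador: +49.5% ad valorem. Applied ad valorem rate = 49.5%.
Duty = £38,216.10 × 49.5% + 717 × £6.58 = £23,634.83.
Line 3 (3883.94.38, Kareth, 8,192 kg, £2,017,607.68):
Code 3883.94.38 is under a tariff-rate quota (threshold 4,507 kg). In-quota: 4,507 kg at 2%; over-quota: 3,685 kg at 9.5%.
Pro-rata value split: in-quota = £2,017,607.68 × 4,507/8,192 = £1,110,029.03; over-quota = £2,017,607.68 − £1,110,029.03 = £907,578.65.
In-quota duty = £1,110,029.03 × 2% = £22,200.58. Over-quota duty = £907,578.65 × 9.5% = £86,219.97.
Line duty = £22,200.58 + £86,219.97 = £108,420.55.
Total = £0.00 + £23,634.83 + £108,420.55 = £132,055.38.

£132,055.38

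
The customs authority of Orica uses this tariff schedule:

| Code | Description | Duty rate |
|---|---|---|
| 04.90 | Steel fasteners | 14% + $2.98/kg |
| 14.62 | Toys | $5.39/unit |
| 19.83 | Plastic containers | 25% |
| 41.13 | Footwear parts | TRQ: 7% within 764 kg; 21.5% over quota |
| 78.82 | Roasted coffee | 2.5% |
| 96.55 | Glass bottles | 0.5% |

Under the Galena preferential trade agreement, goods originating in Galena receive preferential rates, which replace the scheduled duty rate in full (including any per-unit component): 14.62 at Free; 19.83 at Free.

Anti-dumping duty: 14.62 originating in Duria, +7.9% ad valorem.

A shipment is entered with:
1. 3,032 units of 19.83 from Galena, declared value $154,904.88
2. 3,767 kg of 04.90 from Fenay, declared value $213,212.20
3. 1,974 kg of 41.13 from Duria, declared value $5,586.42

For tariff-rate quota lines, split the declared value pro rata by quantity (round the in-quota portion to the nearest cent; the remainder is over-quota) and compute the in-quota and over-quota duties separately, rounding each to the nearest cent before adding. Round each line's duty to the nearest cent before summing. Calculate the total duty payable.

$41,962.94

Line 1 (19.83, Galena, 3,032 units, $154,904.88):
Base rate for 19.83 is 25%.
Origin Galena qualifies under the Orica–Galena agreement and 19.83 is covered: preferential rate Free applies instead.
Duty = $154,904.88 × 0% = $0.00.
Line 2 (04.90, Fenay, 3,767 kg, $213,212.20):
Base rate for 04.90 is 14% + $2.98/kg.
Duty = $213,212.20 × 14% + 3,767 × $2.98 = $41,075.37.
Line 3 (41.13, Duria, 1,974 kg, $5,586.42):
Code 41.13 is under a tariff-rate quota (threshold 764 kg). In-quota: 764 kg at 7%; over-quota: 1,210 kg at 21.5%.
Pro-rata value split: in-quota = $5,586.42 × 764/1,974 = $2,162.12; over-quota = $5,586.42 − $2,162.12 = $3,424.30.
In-quota duty = $2,162.12 × 7% = $151.35. Over-quota duty = $3,424.30 × 21.5% = $736.22.
Line duty = $151.35 + $736.22 = $887.57.
Total = $0.00 + $41,075.37 + $887.57 = $41,962.94.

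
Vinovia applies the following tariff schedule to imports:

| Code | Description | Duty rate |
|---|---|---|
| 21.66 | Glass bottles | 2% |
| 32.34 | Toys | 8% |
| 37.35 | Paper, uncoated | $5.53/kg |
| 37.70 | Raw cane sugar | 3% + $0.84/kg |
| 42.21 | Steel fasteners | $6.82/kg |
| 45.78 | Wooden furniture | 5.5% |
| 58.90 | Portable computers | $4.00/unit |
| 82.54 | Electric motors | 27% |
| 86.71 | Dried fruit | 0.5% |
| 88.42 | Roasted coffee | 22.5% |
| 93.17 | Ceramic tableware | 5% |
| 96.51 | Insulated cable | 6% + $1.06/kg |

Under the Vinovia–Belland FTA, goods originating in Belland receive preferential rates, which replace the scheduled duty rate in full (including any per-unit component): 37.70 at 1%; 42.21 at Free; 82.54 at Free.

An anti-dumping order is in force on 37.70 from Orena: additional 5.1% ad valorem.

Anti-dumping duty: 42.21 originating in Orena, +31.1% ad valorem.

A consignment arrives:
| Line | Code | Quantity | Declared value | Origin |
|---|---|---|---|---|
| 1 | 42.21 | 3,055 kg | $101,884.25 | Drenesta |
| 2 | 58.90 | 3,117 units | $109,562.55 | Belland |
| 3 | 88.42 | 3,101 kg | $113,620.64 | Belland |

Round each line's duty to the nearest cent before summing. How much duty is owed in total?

Line 1 (42.21, Drenesta, 3,055 kg, $101,884.25):
Base rate for 42.21 is $6.82/kg.
42.21 has an FTA preferential rate, but origin Drenesta is not Belland; base rate stands.
The additional-duty order on 42.21 targets Orena, not Drenesta; it does not apply.
Duty = 3,055 × $6.82 = $20,835.10.
Line 2 (58.90, Belland, 3,117 units, $109,562.55):
Base rate for 58.90 is $4.00/unit.
Origin Belland is the FTA partner but 58.90 is not on the preference list; base rate stands.
Duty = 3,117 × $4.00 = $12,468.00.
Line 3 (88.42, Belland, 3,101 kg, $113,620.64):
Base rate for 88.42 is 22.5%.
Origin Belland is the FTA partner but 88.42 is not on the preference list; base rate stands.
Duty = $113,620.64 × 22.5% = $25,564.64.
Total = $20,835.10 + $12,468.00 + $25,564.64 = $58,867.74.

$58,867.74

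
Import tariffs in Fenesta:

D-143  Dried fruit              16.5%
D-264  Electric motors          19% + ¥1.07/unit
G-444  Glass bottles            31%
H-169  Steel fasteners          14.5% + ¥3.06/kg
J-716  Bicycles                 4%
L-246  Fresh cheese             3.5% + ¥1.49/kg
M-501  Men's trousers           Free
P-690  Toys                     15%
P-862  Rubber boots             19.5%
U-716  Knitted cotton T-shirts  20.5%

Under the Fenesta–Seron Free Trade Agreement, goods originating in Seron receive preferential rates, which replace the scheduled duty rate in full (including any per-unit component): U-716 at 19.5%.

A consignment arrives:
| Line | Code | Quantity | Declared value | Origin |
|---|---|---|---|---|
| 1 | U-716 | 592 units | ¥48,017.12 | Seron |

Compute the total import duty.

Line 1 (U-716, Seron, 592 units, ¥48,017.12):
Base rate for U-716 is 20.5%.
Origin Seron qualifies under the Fenesta–Seron agreement and U-716 is covered: preferential rate 19.5% applies instead.
Duty = ¥48,017.12 × 19.5% = ¥9,363.34.

¥9,363.34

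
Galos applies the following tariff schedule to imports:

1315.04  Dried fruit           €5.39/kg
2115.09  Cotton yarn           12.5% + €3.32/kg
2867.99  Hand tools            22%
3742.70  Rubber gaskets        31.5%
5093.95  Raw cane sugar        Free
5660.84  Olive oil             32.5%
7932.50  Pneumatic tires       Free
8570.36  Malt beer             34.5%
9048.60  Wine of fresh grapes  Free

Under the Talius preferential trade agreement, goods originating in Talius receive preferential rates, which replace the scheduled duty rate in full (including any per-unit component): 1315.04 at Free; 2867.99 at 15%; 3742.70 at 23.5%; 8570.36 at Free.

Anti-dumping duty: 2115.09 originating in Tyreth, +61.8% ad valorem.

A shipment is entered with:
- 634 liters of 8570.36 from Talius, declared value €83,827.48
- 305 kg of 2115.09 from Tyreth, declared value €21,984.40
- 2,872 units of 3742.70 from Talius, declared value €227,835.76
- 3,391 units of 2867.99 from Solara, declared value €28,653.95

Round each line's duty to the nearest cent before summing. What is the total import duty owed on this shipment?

Line 1 (8570.36, Talius, 634 liters, €83,827.48):
Base rate for 8570.36 is 34.5%.
Origin Talius qualifies under the Galos–Talius agreement and 8570.36 is covered: preferential rate Free applies instead.
Duty = €83,827.48 × 0% = €0.00.
Line 2 (2115.09, Tyreth, 305 kg, €21,984.40):
Base rate for 2115.09 is 12.5% + €3.32/kg.
Additional duty on 2115.09 from Tyreth: +61.8%. Applied ad valorem rate: 12.5% + 61.8% = 74.3%.
Duty = €21,984.40 × 74.3% + 305 × €3.32 = €17,347.01.
Line 3 (3742.70, Talius, 2,872 units, €227,835.76):
Base rate for 3742.70 is 31.5%.
Origin Talius qualifies under the Galos–Talius agreement and 3742.70 is covered: preferential rate 23.5% applies instead.
Duty = €227,835.76 × 23.5% = €53,541.40.
Line 4 (2867.99, Solara, 3,391 units, €28,653.95):
Base rate for 2867.99 is 22%.
2867.99 has an FTA preferential rate, but origin Solara is not Talius; base rate stands.
Duty = €28,653.95 × 22% = €6,303.87.
Total = €0.00 + €17,347.01 + €53,541.40 + €6,303.87 = €77,192.28.

€77,192.28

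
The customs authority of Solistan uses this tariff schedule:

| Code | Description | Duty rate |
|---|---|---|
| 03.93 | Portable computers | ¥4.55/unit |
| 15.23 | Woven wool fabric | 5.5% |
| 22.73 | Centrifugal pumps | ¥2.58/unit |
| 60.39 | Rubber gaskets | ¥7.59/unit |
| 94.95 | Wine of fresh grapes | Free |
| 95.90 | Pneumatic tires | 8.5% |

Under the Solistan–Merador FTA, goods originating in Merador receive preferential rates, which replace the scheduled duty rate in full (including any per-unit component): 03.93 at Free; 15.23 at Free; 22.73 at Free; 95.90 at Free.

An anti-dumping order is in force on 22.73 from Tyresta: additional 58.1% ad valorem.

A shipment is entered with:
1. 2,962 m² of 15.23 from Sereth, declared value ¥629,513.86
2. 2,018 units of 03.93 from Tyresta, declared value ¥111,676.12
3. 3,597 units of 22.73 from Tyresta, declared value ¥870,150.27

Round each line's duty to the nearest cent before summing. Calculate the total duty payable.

Line 1 (15.23, Sereth, 2,962 m², ¥629,513.86):
Base rate for 15.23 is 5.5%.
15.23 has an FTA preferential rate, but origin Sereth is not Merador; base rate stands.
Duty = ¥629,513.86 × 5.5% = ¥34,623.26.
Line 2 (03.93, Tyresta, 2,018 units, ¥111,676.12):
Base rate for 03.93 is ¥4.55/unit.
03.93 has an FTA preferential rate, but origin Tyresta is not Merador; base rate stands.
Duty = 2,018 × ¥4.55 = ¥9,181.90.
Line 3 (22.73, Tyresta, 3,597 units, ¥870,150.27):
Base rate for 22.73 is ¥2.58/unit.
22.73 has an FTA preferential rate, but origin Tyresta is not Merador; base rate stands.
Additional duty on 22.73 from Tyresta: +58.1% ad valorem. Applied ad valorem rate = 58.1%.
Duty = ¥870,150.27 × 58.1% + 3,597 × ¥2.58 = ¥514,837.57.
Total = ¥34,623.26 + ¥9,181.90 + ¥514,837.57 = ¥558,642.73.

¥558,642.73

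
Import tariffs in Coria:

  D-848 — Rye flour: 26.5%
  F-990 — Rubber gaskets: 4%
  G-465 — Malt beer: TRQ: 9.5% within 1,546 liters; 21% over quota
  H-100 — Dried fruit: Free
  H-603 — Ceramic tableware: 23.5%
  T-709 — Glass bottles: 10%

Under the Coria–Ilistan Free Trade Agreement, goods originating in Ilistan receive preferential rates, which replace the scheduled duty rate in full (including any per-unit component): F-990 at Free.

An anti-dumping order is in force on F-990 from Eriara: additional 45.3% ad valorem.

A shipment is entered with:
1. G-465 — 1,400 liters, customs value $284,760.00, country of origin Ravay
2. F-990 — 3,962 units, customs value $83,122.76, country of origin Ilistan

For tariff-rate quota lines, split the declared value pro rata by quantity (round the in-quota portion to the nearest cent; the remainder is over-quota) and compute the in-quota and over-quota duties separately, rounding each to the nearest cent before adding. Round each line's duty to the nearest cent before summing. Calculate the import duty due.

$27,052.20

Line 1 (G-465, Ravay, 1,400 liters, $284,760.00):
Code G-465 is under a tariff-rate quota (threshold 1,546 liters). Quantity 1,400 liters is within the quota, so the in-quota rate 9.5% applies to the full value.
Duty = $284,760.00 × 9.5% = $27,052.20.
Line 2 (F-990, Ilistan, 3,962 units, $83,122.76):
Base rate for F-990 is 4%.
Origin Ilistan qualifies under the Coria–Ilistan agreement and F-990 is covered: preferential rate Free applies instead.
The additional-duty order on F-990 targets Eriara, not Ilistan; it does not apply.
Duty = $83,122.76 × 0% = $0.00.
Total = $27,052.20 + $0.00 = $27,052.20.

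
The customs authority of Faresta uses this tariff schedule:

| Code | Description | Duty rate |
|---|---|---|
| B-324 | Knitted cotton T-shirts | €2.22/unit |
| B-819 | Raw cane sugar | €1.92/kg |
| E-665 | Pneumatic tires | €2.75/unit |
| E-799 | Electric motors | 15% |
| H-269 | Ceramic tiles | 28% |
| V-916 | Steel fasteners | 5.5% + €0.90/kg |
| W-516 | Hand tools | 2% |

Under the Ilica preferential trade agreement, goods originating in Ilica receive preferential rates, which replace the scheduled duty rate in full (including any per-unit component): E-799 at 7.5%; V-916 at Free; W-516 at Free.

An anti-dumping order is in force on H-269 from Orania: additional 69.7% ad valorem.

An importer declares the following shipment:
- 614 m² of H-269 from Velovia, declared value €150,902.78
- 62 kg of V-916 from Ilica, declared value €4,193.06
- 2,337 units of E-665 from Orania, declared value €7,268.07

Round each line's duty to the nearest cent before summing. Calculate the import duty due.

€48,679.53

Line 1 (H-269, Velovia, 614 m², €150,902.78):
Base rate for H-269 is 28%.
The additional-duty order on H-269 targets Orania, not Velovia; it does not apply.
Duty = €150,902.78 × 28% = €42,252.78.
Line 2 (V-916, Ilica, 62 kg, €4,193.06):
Base rate for V-916 is 5.5% + €0.90/kg.
Origin Ilica qualifies under the Faresta–Ilica agreement and V-916 is covered: preferential rate Free applies instead.
Duty = €4,193.06 × 0% = €0.00.
Line 3 (E-665, Orania, 2,337 units, €7,268.07):
Base rate for E-665 is €2.75/unit.
Duty = 2,337 × €2.75 = €6,426.75.
Total = €42,252.78 + €0.00 + €6,426.75 = €48,679.53.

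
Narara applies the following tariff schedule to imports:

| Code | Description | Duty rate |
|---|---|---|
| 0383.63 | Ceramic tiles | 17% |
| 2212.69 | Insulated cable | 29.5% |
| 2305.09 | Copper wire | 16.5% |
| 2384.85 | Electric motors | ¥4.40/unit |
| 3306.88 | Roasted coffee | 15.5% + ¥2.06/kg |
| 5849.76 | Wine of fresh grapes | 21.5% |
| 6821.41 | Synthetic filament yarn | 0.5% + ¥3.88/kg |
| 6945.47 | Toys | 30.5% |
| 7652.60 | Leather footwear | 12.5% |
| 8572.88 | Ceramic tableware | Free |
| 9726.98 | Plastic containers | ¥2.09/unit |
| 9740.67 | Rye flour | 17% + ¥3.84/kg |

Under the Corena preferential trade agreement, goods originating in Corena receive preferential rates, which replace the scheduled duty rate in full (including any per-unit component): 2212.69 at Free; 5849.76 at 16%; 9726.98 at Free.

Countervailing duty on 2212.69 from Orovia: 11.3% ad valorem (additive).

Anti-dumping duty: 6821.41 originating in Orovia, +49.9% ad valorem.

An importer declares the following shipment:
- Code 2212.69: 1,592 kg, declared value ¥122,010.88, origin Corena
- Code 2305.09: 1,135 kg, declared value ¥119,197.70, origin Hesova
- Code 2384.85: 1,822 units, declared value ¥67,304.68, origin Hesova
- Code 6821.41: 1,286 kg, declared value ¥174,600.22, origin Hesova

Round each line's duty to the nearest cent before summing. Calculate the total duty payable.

¥33,547.10

Line 1 (2212.69, Corena, 1,592 kg, ¥122,010.88):
Base rate for 2212.69 is 29.5%.
Origin Corena qualifies under the Narara–Corena agreement and 2212.69 is covered: preferential rate Free applies instead.
The additional-duty order on 2212.69 targets Orovia, not Corena; it does not apply.
Duty = ¥122,010.88 × 0% = ¥0.00.
Line 2 (2305.09, Hesova, 1,135 kg, ¥119,197.70):
Base rate for 2305.09 is 16.5%.
Duty = ¥119,197.70 × 16.5% = ¥19,667.62.
Line 3 (2384.85, Hesova, 1,822 units, ¥67,304.68):
Base rate for 2384.85 is ¥4.40/unit.
Duty = 1,822 × ¥4.40 = ¥8,016.80.
Line 4 (6821.41, Hesova, 1,286 kg, ¥174,600.22):
Base rate for 6821.41 is 0.5% + ¥3.88/kg.
The additional-duty order on 6821.41 targets Orovia, not Hesova; it does not apply.
Duty = ¥174,600.22 × 0.5% + 1,286 × ¥3.88 = ¥5,862.68.
Total = ¥0.00 + ¥19,667.62 + ¥8,016.80 + ¥5,862.68 = ¥33,547.10.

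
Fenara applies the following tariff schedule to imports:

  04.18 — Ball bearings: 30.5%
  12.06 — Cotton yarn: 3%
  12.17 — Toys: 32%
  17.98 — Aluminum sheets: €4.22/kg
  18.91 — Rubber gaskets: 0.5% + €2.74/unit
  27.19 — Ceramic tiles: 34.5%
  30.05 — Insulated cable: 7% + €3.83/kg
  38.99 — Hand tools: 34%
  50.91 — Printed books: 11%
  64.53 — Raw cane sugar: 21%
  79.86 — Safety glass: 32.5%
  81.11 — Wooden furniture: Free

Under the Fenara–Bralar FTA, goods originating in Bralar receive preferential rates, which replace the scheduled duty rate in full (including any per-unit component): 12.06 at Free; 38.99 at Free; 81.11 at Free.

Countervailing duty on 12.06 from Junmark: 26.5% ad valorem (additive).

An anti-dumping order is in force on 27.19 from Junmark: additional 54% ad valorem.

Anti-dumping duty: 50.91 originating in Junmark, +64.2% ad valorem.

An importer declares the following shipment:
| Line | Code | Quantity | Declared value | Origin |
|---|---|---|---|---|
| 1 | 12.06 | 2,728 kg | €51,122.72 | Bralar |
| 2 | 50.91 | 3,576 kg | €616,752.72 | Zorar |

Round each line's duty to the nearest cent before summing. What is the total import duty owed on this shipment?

Line 1 (12.06, Bralar, 2,728 kg, €51,122.72):
Base rate for 12.06 is 3%.
Origin Bralar qualifies under the Fenara–Bralar agreement and 12.06 is covered: preferential rate Free applies instead.
The additional-duty order on 12.06 targets Junmark, not Bralar; it does not apply.
Duty = €51,122.72 × 0% = €0.00.
Line 2 (50.91, Zorar, 3,576 kg, €616,752.72):
Base rate for 50.91 is 11%.
The additional-duty order on 50.91 targets Junmark, not Zorar; it does not apply.
Duty = €616,752.72 × 11% = €67,842.80.
Total = €0.00 + €67,842.80 = €67,842.80.

€67,842.80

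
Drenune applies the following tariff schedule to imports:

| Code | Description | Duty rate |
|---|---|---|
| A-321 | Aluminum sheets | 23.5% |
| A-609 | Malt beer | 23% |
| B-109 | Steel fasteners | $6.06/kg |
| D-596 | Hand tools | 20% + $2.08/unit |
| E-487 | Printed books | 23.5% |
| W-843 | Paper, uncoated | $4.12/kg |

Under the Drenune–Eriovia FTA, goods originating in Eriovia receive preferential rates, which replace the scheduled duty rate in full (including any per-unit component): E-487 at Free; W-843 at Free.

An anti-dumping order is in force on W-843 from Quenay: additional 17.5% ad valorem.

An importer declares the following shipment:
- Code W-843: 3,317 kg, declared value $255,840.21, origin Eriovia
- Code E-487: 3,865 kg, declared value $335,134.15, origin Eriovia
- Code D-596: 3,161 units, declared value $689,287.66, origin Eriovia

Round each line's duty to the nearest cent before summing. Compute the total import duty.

Line 1 (W-843, Eriovia, 3,317 kg, $255,840.21):
Base rate for W-843 is $4.12/kg.
Origin Eriovia qualifies under the Drenune–Eriovia agreement and W-843 is covered: preferential rate Free applies instead.
The additional-duty order on W-843 targets Quenay, not Eriovia; it does not apply.
Duty = $255,840.21 × 0% = $0.00.
Line 2 (E-487, Eriovia, 3,865 kg, $335,134.15):
Base rate for E-487 is 23.5%.
Origin Eriovia qualifies under the Drenune–Eriovia agreement and E-487 is covered: preferential rate Free applies instead.
Duty = $335,134.15 × 0% = $0.00.
Line 3 (D-596, Eriovia, 3,161 units, $689,287.66):
Base rate for D-596 is 20% + $2.08/unit.
Origin Eriovia is the FTA partner but D-596 is not on the preference list; base rate stands.
Duty = $689,287.66 × 20% + 3,161 × $2.08 = $144,432.41.
Total = $0.00 + $0.00 + $144,432.41 = $144,432.41.

$144,432.41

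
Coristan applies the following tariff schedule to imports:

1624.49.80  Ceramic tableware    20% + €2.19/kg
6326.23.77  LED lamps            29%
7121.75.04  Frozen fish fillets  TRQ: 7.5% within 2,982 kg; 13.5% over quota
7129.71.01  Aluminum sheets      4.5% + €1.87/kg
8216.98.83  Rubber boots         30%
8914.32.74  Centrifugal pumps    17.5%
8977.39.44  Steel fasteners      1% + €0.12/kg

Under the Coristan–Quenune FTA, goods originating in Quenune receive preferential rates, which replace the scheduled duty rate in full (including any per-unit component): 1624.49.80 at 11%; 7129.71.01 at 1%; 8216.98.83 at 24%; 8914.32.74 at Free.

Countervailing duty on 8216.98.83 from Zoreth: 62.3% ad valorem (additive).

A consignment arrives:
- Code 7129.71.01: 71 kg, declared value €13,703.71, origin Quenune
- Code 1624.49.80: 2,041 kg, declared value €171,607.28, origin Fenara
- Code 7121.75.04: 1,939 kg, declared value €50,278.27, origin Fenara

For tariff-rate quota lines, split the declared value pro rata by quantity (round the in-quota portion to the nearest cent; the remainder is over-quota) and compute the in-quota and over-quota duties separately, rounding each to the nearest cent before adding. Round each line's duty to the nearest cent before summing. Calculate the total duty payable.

Line 1 (7129.71.01, Quenune, 71 kg, €13,703.71):
Base rate for 7129.71.01 is 4.5% + €1.87/kg.
Origin Quenune qualifies under the Coristan–Quenune agreement and 7129.71.01 is covered: preferential rate 1% applies instead.
Duty = €13,703.71 × 1% = €137.04.
Line 2 (1624.49.80, Fenara, 2,041 kg, €171,607.28):
Base rate for 1624.49.80 is 20% + €2.19/kg.
1624.49.80 has an FTA preferential rate, but origin Fenara is not Quenune; base rate stands.
Duty = €171,607.28 × 20% + 2,041 × €2.19 = €38,791.25.
Line 3 (7121.75.04, Fenara, 1,939 kg, €50,278.27):
Code 7121.75.04 is under a tariff-rate quota (threshold 2,982 kg). Quantity 1,939 kg is within the quota, so the in-quota rate 7.5% applies to the full value.
Duty = €50,278.27 × 7.5% = €3,770.87.
Total = €137.04 + €38,791.25 + €3,770.87 = €42,699.16.

€42,699.16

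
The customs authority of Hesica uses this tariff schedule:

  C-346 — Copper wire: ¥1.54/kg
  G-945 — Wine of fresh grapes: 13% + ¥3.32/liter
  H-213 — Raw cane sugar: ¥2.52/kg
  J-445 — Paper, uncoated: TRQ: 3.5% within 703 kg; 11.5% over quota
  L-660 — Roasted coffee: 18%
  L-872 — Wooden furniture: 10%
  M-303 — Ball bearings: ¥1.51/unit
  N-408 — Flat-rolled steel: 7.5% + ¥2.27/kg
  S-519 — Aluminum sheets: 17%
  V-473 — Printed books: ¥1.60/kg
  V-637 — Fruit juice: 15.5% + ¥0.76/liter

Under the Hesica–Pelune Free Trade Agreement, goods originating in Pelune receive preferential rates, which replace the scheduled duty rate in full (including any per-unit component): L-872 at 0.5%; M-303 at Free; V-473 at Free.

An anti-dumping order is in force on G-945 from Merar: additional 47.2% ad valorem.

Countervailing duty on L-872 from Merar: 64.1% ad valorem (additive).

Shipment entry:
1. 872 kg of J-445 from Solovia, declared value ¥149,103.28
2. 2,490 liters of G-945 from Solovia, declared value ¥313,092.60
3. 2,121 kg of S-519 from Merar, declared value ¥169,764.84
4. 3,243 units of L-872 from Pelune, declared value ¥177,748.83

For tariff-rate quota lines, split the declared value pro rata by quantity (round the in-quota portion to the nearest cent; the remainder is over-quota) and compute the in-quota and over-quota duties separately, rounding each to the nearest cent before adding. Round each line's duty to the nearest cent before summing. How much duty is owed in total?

¥86,248.00

Line 1 (J-445, Solovia, 872 kg, ¥149,103.28):
Code J-445 is under a tariff-rate quota (threshold 703 kg). In-quota: 703 kg at 3.5%; over-quota: 169 kg at 11.5%.
Pro-rata value split: in-quota = ¥149,103.28 × 703/872 = ¥120,205.97; over-quota = ¥149,103.28 − ¥120,205.97 = ¥28,897.31.
In-quota duty = ¥120,205.97 × 3.5% = ¥4,207.21. Over-quota duty = ¥28,897.31 × 11.5% = ¥3,323.19.
Line duty = ¥4,207.21 + ¥3,323.19 = ¥7,530.40.
Line 2 (G-945, Solovia, 2,490 liters, ¥313,092.60):
Base rate for G-945 is 13% + ¥3.32/liter.
The additional-duty order on G-945 targets Merar, not Solovia; it does not apply.
Duty = ¥313,092.60 × 13% + 2,490 × ¥3.32 = ¥48,968.84.
Line 3 (S-519, Merar, 2,121 kg, ¥169,764.84):
Base rate for S-519 is 17%.
Duty = ¥169,764.84 × 17% = ¥28,860.02.
Line 4 (L-872, Pelune, 3,243 units, ¥177,748.83):
Base rate for L-872 is 10%.
Origin Pelune qualifies under the Hesica–Pelune agreement and L-872 is covered: preferential rate 0.5% applies instead.
The additional-duty order on L-872 targets Merar, not Pelune; it does not apply.
Duty = ¥177,748.83 × 0.5% = ¥888.74.
Total = ¥7,530.40 + ¥48,968.84 + ¥28,860.02 + ¥888.74 = ¥86,248.00.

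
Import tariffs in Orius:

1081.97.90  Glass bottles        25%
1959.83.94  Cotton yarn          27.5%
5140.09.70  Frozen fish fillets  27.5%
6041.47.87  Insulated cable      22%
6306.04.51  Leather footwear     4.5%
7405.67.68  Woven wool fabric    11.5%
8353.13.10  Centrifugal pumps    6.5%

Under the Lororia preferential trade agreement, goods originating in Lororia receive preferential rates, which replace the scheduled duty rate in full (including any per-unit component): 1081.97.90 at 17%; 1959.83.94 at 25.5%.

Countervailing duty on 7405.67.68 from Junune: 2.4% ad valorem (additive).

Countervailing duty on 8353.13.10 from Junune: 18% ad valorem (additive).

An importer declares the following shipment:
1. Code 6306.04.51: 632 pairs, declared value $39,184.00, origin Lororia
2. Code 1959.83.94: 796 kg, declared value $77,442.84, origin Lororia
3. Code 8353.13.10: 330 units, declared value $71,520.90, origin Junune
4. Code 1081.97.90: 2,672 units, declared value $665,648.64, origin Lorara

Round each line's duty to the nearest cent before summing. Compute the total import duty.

$205,445.98

Line 1 (6306.04.51, Lororia, 632 pairs, $39,184.00):
Base rate for 6306.04.51 is 4.5%.
Origin Lororia is the FTA partner but 6306.04.51 is not on the preference list; base rate stands.
Duty = $39,184.00 × 4.5% = $1,763.28.
Line 2 (1959.83.94, Lororia, 796 kg, $77,442.84):
Base rate for 1959.83.94 is 27.5%.
Origin Lororia qualifies under the Orius–Lororia agreement and 1959.83.94 is covered: preferential rate 25.5% applies instead.
Duty = $77,442.84 × 25.5% = $19,747.92.
Line 3 (8353.13.10, Junune, 330 units, $71,520.90):
Base rate for 8353.13.10 is 6.5%.
Additional duty on 8353.13.10 from Junune: +18%. Applied ad valorem rate: 6.5% + 18% = 24.5%.
Duty = $71,520.90 × 24.5% = $17,522.62.
Line 4 (1081.97.90, Lorara, 2,672 units, $665,648.64):
Base rate for 1081.97.90 is 25%.
1081.97.90 has an FTA preferential rate, but origin Lorara is not Lororia; base rate stands.
Duty = $665,648.64 × 25% = $166,412.16.
Total = $1,763.28 + $19,747.92 + $17,522.62 + $166,412.16 = $205,445.98.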